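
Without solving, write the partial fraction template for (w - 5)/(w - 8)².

Repeated linear factor: P/(w - 8) + Q/(w - 8)²


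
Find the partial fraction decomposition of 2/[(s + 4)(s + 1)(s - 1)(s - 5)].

Using Heaviside cover-up: (-2/135)/(s + 4) + (1/18)/(s + 1) - (1/20)/(s - 1) + (1/108)/(s - 5)


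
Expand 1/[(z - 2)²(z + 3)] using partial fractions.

Cover-up at z=-3: C = 1/(-3 - 2)² = 1/25. Cover-up at z=2: B = 1/(2 + 3) = 1/5. Comparing z² coeff: A = -C = -1/25
Result: (-1/25)/(z - 2) + (1/5)/(z - 2)² + (1/25)/(z + 3)


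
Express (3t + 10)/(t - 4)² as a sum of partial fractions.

(3t + 10) = A(t - 4) + B. At t = 4: B = 3·4 + 10 = 22. Coeff of t: A = 3
Result: 3/(t - 4) + 22/(t - 4)²


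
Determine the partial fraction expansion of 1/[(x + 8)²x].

Cover-up at x=0: C = 1/(0 + 8)² = 1/64. Cover-up at x=-8: B = 1/(-8 - 0) = -1/8. Comparing x² coeff: A = -C = -1/64
Result: (-1/64)/(x + 8) - (1/8)/(x + 8)² + (1/64)/x


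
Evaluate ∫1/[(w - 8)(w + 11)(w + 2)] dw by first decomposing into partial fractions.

Cover-up: P = 1/190, Q = 1/171, R = -1/90. Decomposition: (1/190)/(w - 8) + (1/171)/(w + 11) - (1/90)/(w + 2). Integrate each term: (1/190) ln|(w - 8)| + (1/171) ln|(w + 11)| - (1/90) ln|(w + 2)| + C


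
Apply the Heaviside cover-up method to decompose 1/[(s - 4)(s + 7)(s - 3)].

Cover (s - 4), s=4: A = 1/[(4 + 7)(4 - 3)] = 1/11. Cover (s + 7), s=-7: B = 1/[(-7 - 4)(-7 - 3)] = 1/110. Cover (s - 3), s=3: C = 1/[(3 - 4)(3 + 7)] = -1/10.
Result: (1/11)/(s - 4) + (1/110)/(s + 7) - (1/10)/(s - 3)


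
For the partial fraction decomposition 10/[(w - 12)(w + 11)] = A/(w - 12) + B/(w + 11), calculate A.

Cover-up at w = 12: A = 10/(12 + 11) = 10/23


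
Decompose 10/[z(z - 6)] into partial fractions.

10/z(z - 6) = α/z + β/(z - 6). α = 10/(0 - 6) = -5/3, β = 10/(6 - 0) = 5/3
Result: (-5/3)/z + (5/3)/(z - 6)


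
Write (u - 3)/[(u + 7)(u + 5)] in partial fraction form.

At u=-7: α = (1·(-7) - 3)/(-7 + 5) = 5. At u=-5: β = (1·(-5) - 3)/(-5 + 7) = -4
Result: 5/(u + 7) - 4/(u + 5)


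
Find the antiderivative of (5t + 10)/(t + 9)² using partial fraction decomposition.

Decompose: P = 5, Q = 5·(-9) + 10 = -35, so (5t + 10)/(t + 9)² = 5/(t + 9) - 35/(t + 9)². Integrate: ∫ P/(t + 9) dt = 5 ln|(t + 9)|; ∫ Q/(t + 9)² dt = 35/(t + 9). Sum: 5 ln|(t + 9)| + 35/(t + 9) + C


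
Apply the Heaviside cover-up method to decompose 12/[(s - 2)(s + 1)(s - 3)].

Cover (s - 2), s=2: P = 12/[(2 + 1)(2 - 3)] = -4. Cover (s + 1), s=-1: Q = 12/[(-1 - 2)(-1 - 3)] = 1. Cover (s - 3), s=3: R = 12/[(3 - 2)(3 + 1)] = 3.
Result: -4/(s - 2) + 1/(s + 1) + 3/(s - 3)


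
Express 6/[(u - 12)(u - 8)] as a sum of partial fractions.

6/(u - 12)(u - 8) = α/(u - 12) + β/(u - 8). α = 6/(12 - 8) = 3/2, β = 6/(8 - 12) = -3/2
Result: (3/2)/(u - 12) - (3/2)/(u - 8)


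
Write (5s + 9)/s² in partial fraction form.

(5s + 9) = As + B. At s = 0: B = 5·0 + 9 = 9. Coeff of s: A = 5
Result: 5/s + 9/s²


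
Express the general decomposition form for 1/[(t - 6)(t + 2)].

Distinct linear factors: P/(t - 6) + Q/(t + 2)


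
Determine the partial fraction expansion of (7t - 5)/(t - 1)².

(7t - 5) = A(t - 1) + B. At t = 1: B = 7·1 - 5 = 2. Coeff of t: A = 7
Result: 7/(t - 1) + 2/(t - 1)²


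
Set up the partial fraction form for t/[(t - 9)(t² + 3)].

Linear + irreducible quadratic: α/(t - 9) + (βt + γ)/(t² + 3)


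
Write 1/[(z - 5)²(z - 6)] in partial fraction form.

Cover-up at z=6: R = 1/(6 - 5)² = 1. Cover-up at z=5: Q = 1/(5 - 6) = -1. Comparing z² coeff: P = -R = -1
Result: -1/(z - 5) - 1/(z - 5)² + 1/(z - 6)


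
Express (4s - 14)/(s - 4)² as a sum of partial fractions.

(4s - 14) = P(s - 4) + Q. At s = 4: Q = 4·4 - 14 = 2. Coeff of s: P = 4
Result: 4/(s - 4) + 2/(s - 4)²


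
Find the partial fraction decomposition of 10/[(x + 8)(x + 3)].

10/(x + 8)(x + 3) = A/(x + 8) + B/(x + 3). A = 10/(-8 + 3) = -2, B = 10/(-3 + 8) = 2
Result: -2/(x + 8) + 2/(x + 3)


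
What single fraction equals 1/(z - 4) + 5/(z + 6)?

Common denominator (z - 4)(z + 6). Numerator: 1(z + 6) + 5(z - 4) = (z + 6) + (5z - 20) = 6z - 14
Result: (6z - 14)/[(z - 4)(z + 6)]


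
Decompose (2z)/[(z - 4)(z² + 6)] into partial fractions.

At z=4: α = (2·4 + 0)/(4² + 6) = 4/11. β = -α = -4/11, γ = 2 - 4·α = 6/11
Result: (4/11)/(z - 4) - ((4/11)z - 6/11)/(z² + 6)


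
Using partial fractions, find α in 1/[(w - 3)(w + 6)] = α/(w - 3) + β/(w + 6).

Cover-up at w = 3: α = 1/(3 + 6) = 1/9


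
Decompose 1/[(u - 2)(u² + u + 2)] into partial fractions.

Cover-up at u = 2: A = 1/(2² + 1·2 + 2) = 1/8. Then B = -A = -1/8, C = -A·(1 + 2) = -3/8
Result: (1/8)/(u - 2) - ((1/8)u + 3/8)/(u² + u + 2)


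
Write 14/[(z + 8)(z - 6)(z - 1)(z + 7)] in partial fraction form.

Using Heaviside cover-up: (-1/9)/(z + 8) + (1/65)/(z - 6) - (7/180)/(z - 1) + (7/52)/(z + 7)


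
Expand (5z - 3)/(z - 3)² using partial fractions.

(5z - 3) = α(z - 3) + β. At z = 3: β = 5·3 - 3 = 12. Coeff of z: α = 5
Result: 5/(z - 3) + 12/(z - 3)²


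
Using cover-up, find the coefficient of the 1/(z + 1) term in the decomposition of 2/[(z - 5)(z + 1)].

Cover (z + 1), set z=-1: 2/((z - 5) at z=-1) = 2/(-6) = -1/3


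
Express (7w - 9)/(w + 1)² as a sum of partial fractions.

(7w - 9) = α(w + 1) + β. At w = -1: β = 7·(-1) - 9 = -16. Coeff of w: α = 7
Result: 7/(w + 1) - 16/(w + 1)²


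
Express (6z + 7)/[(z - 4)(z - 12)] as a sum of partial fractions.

At z=4: A = (6·4 + 7)/(4 - 12) = -31/8. At z=12: B = (6·12 + 7)/(12 - 4) = 79/8
Result: (-31/8)/(z - 4) + (79/8)/(z - 12)


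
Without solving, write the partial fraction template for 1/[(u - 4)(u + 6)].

Distinct linear factors: A/(u - 4) + B/(u + 6)


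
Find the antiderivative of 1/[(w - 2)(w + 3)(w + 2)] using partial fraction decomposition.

Cover-up: P = 1/20, Q = 1/5, R = -1/4. Decomposition: (1/20)/(w - 2) + (1/5)/(w + 3) - (1/4)/(w + 2). Integrate each term: (1/20) ln|(w - 2)| + (1/5) ln|(w + 3)| - (1/4) ln|(w + 2)| + C


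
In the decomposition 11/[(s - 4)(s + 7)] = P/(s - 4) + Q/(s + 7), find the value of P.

Cover-up at s = 4: P = 11/(4 + 7) = 11/11 = 1


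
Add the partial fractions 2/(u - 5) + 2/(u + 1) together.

Common denominator (u - 5)(u + 1). Numerator: 2(u + 1) + 2(u - 5) = (2u + 2) + (2u - 10) = 4u - 8
Result: (4u - 8)/[(u - 5)(u + 1)]


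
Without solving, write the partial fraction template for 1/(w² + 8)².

Repeated quadratic factor: (αw + β)/(w² + 8) + (γw + δ)/(w² + 8)²


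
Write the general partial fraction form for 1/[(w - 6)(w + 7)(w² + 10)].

Two linear + quadratic: α/(w - 6) + β/(w + 7) + (γw + δ)/(w² + 10)


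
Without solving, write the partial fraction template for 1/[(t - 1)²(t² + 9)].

Repeated linear + quadratic: A/(t - 1) + B/(t - 1)² + (Ct + D)/(t² + 9)


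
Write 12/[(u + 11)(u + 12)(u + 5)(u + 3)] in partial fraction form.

Using Heaviside cover-up: (1/4)/(u + 11) - (4/21)/(u + 12) - (1/7)/(u + 5) + (1/12)/(u + 3)


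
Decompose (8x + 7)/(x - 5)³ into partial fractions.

(8x + 7) = α(x - 5)² + β(x - 5) + γ. At x = 5: γ = 8·5 + 7 = 47. Coefficients: α = 0, β = 8
Result: 8/(x - 5)² + 47/(x - 5)³


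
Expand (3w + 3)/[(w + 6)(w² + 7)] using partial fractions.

At w=-6: α = (3·(-6) + 3)/((-6)² + 7) = -15/43. β = -α = 15/43, γ = 3 - (-6)·α = 39/43
Result: (-15/43)/(w + 6) + ((15/43)w + 39/43)/(w² + 7)


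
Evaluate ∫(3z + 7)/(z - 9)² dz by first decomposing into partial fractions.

Decompose: P = 3, Q = 3·9 + 7 = 34, so (3z + 7)/(z - 9)² = 3/(z - 9) + 34/(z - 9)². Integrate: ∫ P/(z - 9) dz = 3 ln|(z - 9)|; ∫ Q/(z - 9)² dz = -34/(z - 9). Sum: 3 ln|(z - 9)| - 34/(z - 9) + C


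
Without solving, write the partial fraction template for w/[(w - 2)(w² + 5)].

Linear + irreducible quadratic: A/(w - 2) + (Bw + C)/(w² + 5)


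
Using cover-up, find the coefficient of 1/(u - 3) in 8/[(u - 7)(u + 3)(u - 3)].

Cover (u - 3), set u=3: 8/[(3 - 7)(3 + 3)] = -1/3


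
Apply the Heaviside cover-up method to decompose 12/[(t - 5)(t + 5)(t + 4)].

Cover (t - 5), t=5: α = 12/[(5 + 5)(5 + 4)] = 2/15. Cover (t + 5), t=-5: β = 12/[(-5 - 5)(-5 + 4)] = 6/5. Cover (t + 4), t=-4: γ = 12/[(-4 - 5)(-4 + 5)] = -4/3.
Result: (2/15)/(t - 5) + (6/5)/(t + 5) - (4/3)/(t + 4)


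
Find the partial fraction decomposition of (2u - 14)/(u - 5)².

(2u - 14) = P(u - 5) + Q. At u = 5: Q = 2·5 - 14 = -4. Coeff of u: P = 2
Result: 2/(u - 5) - 4/(u - 5)²


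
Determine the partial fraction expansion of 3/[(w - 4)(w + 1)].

3/(w - 4)(w + 1) = α/(w - 4) + β/(w + 1). α = 3/(4 + 1) = 3/5, β = 3/(-1 - 4) = -3/5
Result: (3/5)/(w - 4) - (3/5)/(w + 1)


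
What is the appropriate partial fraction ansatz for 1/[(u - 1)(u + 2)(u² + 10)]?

Two linear + quadratic: A/(u - 1) + B/(u + 2) + (Cu + D)/(u² + 10)


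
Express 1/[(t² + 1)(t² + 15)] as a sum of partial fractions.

Coefficient matching gives A = C = 0, B = 1/(15-1) = 1/14, D = -B = -1/14
Result: (1/14)/(t² + 1) - (1/14)/(t² + 15)


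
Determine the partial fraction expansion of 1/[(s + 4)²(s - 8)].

Cover-up at s=8: R = 1/(8 + 4)² = 1/144. Cover-up at s=-4: Q = 1/(-4 - 8) = -1/12. Comparing s² coeff: P = -R = -1/144
Result: (-1/144)/(s + 4) - (1/12)/(s + 4)² + (1/144)/(s - 8)


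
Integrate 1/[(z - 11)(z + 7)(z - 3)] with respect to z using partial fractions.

Cover-up: α = 1/144, β = 1/180, γ = -1/80. Decomposition: (1/144)/(z - 11) + (1/180)/(z + 7) - (1/80)/(z - 3). Integrate each term: (1/144) ln|(z - 11)| + (1/180) ln|(z + 7)| - (1/80) ln|(z - 3)| + C


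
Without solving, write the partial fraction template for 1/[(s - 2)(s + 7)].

Distinct linear factors: A/(s - 2) + B/(s + 7)


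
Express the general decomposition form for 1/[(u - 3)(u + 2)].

Distinct linear factors: α/(u - 3) + β/(u + 2)


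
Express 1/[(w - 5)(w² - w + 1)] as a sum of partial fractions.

Cover-up at w = 5: α = 1/(5² - 1·5 + 1) = 1/21. Then β = -α = -1/21, γ = -α·(-1 + 5) = -4/21
Result: (1/21)/(w - 5) - ((1/21)w + 4/21)/(w² - w + 1)


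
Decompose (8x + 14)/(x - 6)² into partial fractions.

(8x + 14) = α(x - 6) + β. At x = 6: β = 8·6 + 14 = 62. Coeff of x: α = 8
Result: 8/(x - 6) + 62/(x - 6)²


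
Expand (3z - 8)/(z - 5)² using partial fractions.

(3z - 8) = P(z - 5) + Q. At z = 5: Q = 3·5 - 8 = 7. Coeff of z: P = 3
Result: 3/(z - 5) + 7/(z - 5)²


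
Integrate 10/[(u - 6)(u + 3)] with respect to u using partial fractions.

Decompose: 10/[(u - 6)(u + 3)] = (10/9)/(u - 6) - (10/9)/(u + 3). Integrate each term: (10/9) ln|(u - 6)| - (10/9) ln|(u + 3)| + C


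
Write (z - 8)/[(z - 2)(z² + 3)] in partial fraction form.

At z=2: α = (1·2 - 8)/(2² + 3) = -6/7. β = -α = 6/7, γ = 1 - 2·α = 19/7
Result: (-6/7)/(z - 2) + ((6/7)z + 19/7)/(z² + 3)


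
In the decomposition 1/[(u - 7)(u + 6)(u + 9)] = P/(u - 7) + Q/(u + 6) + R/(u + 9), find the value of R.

Cover-up at u = -9: R = 1/[(-9 - 7)(-9 + 6)] = 1/[(-16)(-3)] = 1/48


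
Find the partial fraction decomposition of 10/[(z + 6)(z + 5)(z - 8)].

Using cover-up method: α = 5/7, β = -10/13, γ = 5/91
Result: (5/7)/(z + 6) - (10/13)/(z + 5) + (5/91)/(z - 8)


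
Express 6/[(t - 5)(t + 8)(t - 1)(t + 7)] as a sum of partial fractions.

Using Heaviside cover-up: (1/104)/(t - 5) - (2/39)/(t + 8) - (1/48)/(t - 1) + (1/16)/(t + 7)


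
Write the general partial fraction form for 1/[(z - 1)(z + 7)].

Distinct linear factors: A/(z - 1) + B/(z + 7)


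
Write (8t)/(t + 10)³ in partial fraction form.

(8t) = A(t + 10)² + B(t + 10) + C. At t = -10: C = 8·(-10) + 0 = -80. Coefficients: A = 0, B = 8
Result: 8/(t + 10)² - 80/(t + 10)³


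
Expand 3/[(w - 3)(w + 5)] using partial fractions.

3/(w - 3)(w + 5) = α/(w - 3) + β/(w + 5). α = 3/(3 + 5) = 3/8, β = 3/(-5 - 3) = -3/8
Result: (3/8)/(w - 3) - (3/8)/(w + 5)


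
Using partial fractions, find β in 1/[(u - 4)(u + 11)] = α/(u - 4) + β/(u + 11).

Cover-up at u = -11: β = 1/(-11 - 4) = -1/15


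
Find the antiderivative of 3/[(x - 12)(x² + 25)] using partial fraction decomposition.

Cover-up at x=12: P = 3/(12²+25) = 3/169. Coeff matching: Q = -3/169, R = -36/169. Decomposition: (3/169)/(x - 12) - ((3/169)x + 36/169)/(x² + 25). Integrate: linear → ln, quadratic → (1/2)ln + arctan: (3/169) ln|(x - 12)| - (3/338) ln(x² + 25) - (36/845) arctan(x/5) + C


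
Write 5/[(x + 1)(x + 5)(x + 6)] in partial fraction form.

Using cover-up method: α = 1/4, β = -5/4, γ = 1
Result: (1/4)/(x + 1) - (5/4)/(x + 5) + 1/(x + 6)


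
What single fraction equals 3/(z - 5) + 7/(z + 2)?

Common denominator (z - 5)(z + 2). Numerator: 3(z + 2) + 7(z - 5) = (3z + 6) + (7z - 35) = 10z - 29
Result: (10z - 29)/[(z - 5)(z + 2)]


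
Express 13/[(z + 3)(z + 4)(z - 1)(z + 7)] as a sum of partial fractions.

Using Heaviside cover-up: (-13/16)/(z + 3) + (13/15)/(z + 4) + (13/160)/(z - 1) - (13/96)/(z + 7)


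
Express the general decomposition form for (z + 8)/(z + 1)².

Repeated linear factor: A/(z + 1) + B/(z + 1)²


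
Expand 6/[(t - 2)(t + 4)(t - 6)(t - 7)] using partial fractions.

Using Heaviside cover-up: (1/20)/(t - 2) - (1/110)/(t + 4) - (3/20)/(t - 6) + (6/55)/(t - 7)


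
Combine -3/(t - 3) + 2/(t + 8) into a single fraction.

Common denominator (t - 3)(t + 8). Numerator: -3(t + 8) + 2(t - 3) = (-3t - 24) + (2t - 6) = -t - 30
Result: (-t - 30)/[(t - 3)(t + 8)]


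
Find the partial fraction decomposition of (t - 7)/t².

(t - 7) = Pt + Q. At t = 0: Q = 1·0 - 7 = -7. Coeff of t: P = 1
Result: 1/t - 7/t²


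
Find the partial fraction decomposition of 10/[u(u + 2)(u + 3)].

Using cover-up method: A = 5/3, B = -5, C = 10/3
Result: (5/3)/u - 5/(u + 2) + (10/3)/(u + 3)


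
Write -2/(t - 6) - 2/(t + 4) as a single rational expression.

Common denominator (t - 6)(t + 4). Numerator: -2(t + 4) - 2(t - 6) = (-2t - 8) - (2t - 12) = -4t + 4
Result: (-4t + 4)/[(t - 6)(t + 4)]


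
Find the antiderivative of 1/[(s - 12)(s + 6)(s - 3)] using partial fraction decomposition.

Cover-up: α = 1/162, β = 1/162, γ = -1/81. Decomposition: (1/162)/(s - 12) + (1/162)/(s + 6) - (1/81)/(s - 3). Integrate each term: (1/162) ln|(s - 12)| + (1/162) ln|(s + 6)| - (1/81) ln|(s - 3)| + C


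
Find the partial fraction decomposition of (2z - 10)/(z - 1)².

(2z - 10) = α(z - 1) + β. At z = 1: β = 2·1 - 10 = -8. Coeff of z: α = 2
Result: 2/(z - 1) - 8/(z - 1)²


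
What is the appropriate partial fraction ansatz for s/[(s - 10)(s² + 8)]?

Linear + irreducible quadratic: α/(s - 10) + (βs + γ)/(s² + 8)


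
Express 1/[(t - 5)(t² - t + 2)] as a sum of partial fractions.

Cover-up at t = 5: P = 1/(5² - 1·5 + 2) = 1/22. Then Q = -P = -1/22, R = -P·(-1 + 5) = -2/11
Result: (1/22)/(t - 5) - ((1/22)t + 2/11)/(t² - t + 2)


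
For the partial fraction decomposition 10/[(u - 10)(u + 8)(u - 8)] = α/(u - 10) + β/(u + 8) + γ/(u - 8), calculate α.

Cover-up at u = 10: α = 10/[(10 + 8)(10 - 8)] = 10/[(18)(2)] = 10/36 = 5/18


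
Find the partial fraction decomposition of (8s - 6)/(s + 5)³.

(8s - 6) = A(s + 5)² + B(s + 5) + C. At s = -5: C = 8·(-5) - 6 = -46. Coefficients: A = 0, B = 8
Result: 8/(s + 5)² - 46/(s + 5)³


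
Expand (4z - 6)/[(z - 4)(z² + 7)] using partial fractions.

At z=4: α = (4·4 - 6)/(4² + 7) = 10/23. β = -α = -10/23, γ = 4 - 4·α = 52/23
Result: (10/23)/(z - 4) - ((10/23)z - 52/23)/(z² + 7)


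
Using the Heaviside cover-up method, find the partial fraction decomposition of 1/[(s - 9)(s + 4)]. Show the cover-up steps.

Cover (s - 9): set s=9, get P = 1/(9 + 4) = 1/13. Cover (s + 4): set s=-4, get Q = 1/(-4 - 9) = -1/13.
Result: (1/13)/(s - 9) - (1/13)/(s + 4)


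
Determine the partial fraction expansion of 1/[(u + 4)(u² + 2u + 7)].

Cover-up at u = -4: P = 1/((-4)² + 2·(-4) + 7) = 1/15. Then Q = -P = -1/15, R = -P·(2 - 4) = 2/15
Result: (1/15)/(u + 4) - ((1/15)u - 2/15)/(u² + 2u + 7)


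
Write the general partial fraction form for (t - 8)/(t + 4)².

Repeated linear factor: P/(t + 4) + Q/(t + 4)²


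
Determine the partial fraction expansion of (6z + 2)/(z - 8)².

(6z + 2) = A(z - 8) + B. At z = 8: B = 6·8 + 2 = 50. Coeff of z: A = 6
Result: 6/(z - 8) + 50/(z - 8)²


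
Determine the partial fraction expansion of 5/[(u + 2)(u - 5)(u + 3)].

Using cover-up method: α = -5/7, β = 5/56, γ = 5/8
Result: (-5/7)/(u + 2) + (5/56)/(u - 5) + (5/8)/(u + 3)


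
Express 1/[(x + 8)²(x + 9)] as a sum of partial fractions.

Cover-up at x=-9: γ = 1/(-9 + 8)² = 1. Cover-up at x=-8: β = 1/(-8 + 9) = 1. Comparing x² coeff: α = -γ = -1
Result: -1/(x + 8) + 1/(x + 8)² + 1/(x + 9)


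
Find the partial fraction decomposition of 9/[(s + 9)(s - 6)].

9/(s + 9)(s - 6) = A/(s + 9) + B/(s - 6). A = 9/(-9 - 6) = -3/5, B = 9/(6 + 9) = 3/5
Result: (-3/5)/(s + 9) + (3/5)/(s - 6)


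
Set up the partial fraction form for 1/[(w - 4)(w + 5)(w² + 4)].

Two linear + quadratic: α/(w - 4) + β/(w + 5) + (γw + δ)/(w² + 4)


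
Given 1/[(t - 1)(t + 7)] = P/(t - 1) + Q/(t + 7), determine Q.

Cover-up at t = -7: Q = 1/(-7 - 1) = -1/8


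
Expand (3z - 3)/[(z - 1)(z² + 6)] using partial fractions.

At z=1: A = (3·1 - 3)/(1² + 6) = 0. B = -A = 0, C = 3 - 1·A = 3
Result: (3)/(z² + 6)


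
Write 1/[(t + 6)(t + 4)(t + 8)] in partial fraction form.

Using cover-up method: P = -1/4, Q = 1/8, R = 1/8
Result: (-1/4)/(t + 6) + (1/8)/(t + 4) + (1/8)/(t + 8)


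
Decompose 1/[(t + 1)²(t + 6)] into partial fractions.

Cover-up at t=-6: R = 1/(-6 + 1)² = 1/25. Cover-up at t=-1: Q = 1/(-1 + 6) = 1/5. Comparing t² coeff: P = -R = -1/25
Result: (-1/25)/(t + 1) + (1/5)/(t + 1)² + (1/25)/(t + 6)


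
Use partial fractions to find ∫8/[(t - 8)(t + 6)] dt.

Decompose: 8/[(t - 8)(t + 6)] = (4/7)/(t - 8) - (4/7)/(t + 6). Integrate each term: (4/7) ln|(t - 8)| - (4/7) ln|(t + 6)| + C


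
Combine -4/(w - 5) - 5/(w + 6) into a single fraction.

Common denominator (w - 5)(w + 6). Numerator: -4(w + 6) - 5(w - 5) = (-4w - 24) - (5w - 25) = -9w + 1
Result: (-9w + 1)/[(w - 5)(w + 6)]


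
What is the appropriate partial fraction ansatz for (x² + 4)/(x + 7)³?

Repeated linear factor (power 3): α/(x + 7) + β/(x + 7)² + γ/(x + 7)³


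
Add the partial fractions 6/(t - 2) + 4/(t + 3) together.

Common denominator (t - 2)(t + 3). Numerator: 6(t + 3) + 4(t - 2) = (6t + 18) + (4t - 8) = 10t + 10
Result: (10t + 10)/[(t - 2)(t + 3)]


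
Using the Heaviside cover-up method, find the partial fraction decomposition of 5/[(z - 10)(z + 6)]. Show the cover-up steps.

Cover (z - 10): set z=10, get A = 5/(10 + 6) = 5/16. Cover (z + 6): set z=-6, get B = 5/(-6 - 10) = -5/16.
Result: (5/16)/(z - 10) - (5/16)/(z + 6)


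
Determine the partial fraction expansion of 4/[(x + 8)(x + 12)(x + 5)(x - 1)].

Using Heaviside cover-up: (1/27)/(x + 8) - (1/91)/(x + 12) - (2/63)/(x + 5) + (2/351)/(x - 1)


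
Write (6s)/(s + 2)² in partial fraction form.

(6s) = α(s + 2) + β. At s = -2: β = 6·(-2) + 0 = -12. Coeff of s: α = 6
Result: 6/(s + 2) - 12/(s + 2)²


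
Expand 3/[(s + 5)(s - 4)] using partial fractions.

3/(s + 5)(s - 4) = α/(s + 5) + β/(s - 4). α = 3/(-5 - 4) = -1/3, β = 3/(4 + 5) = 1/3
Result: (-1/3)/(s + 5) + (1/3)/(s - 4)


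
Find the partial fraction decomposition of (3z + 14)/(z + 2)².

(3z + 14) = P(z + 2) + Q. At z = -2: Q = 3·(-2) + 14 = 8. Coeff of z: P = 3
Result: 3/(z + 2) + 8/(z + 2)²


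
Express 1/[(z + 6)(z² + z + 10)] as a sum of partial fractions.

Cover-up at z = -6: A = 1/((-6)² + 1·(-6) + 10) = 1/40. Then B = -A = -1/40, C = -A·(1 - 6) = 1/8
Result: (1/40)/(z + 6) - ((1/40)z - 1/8)/(z² + z + 10)


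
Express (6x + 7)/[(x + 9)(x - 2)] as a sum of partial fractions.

At x=-9: α = (6·(-9) + 7)/(-9 - 2) = 47/11. At x=2: β = (6·2 + 7)/(2 + 9) = 19/11
Result: (47/11)/(x + 9) + (19/11)/(x - 2)


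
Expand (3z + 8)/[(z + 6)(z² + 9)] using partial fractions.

At z=-6: P = (3·(-6) + 8)/((-6)² + 9) = -2/9. Q = -P = 2/9, R = 3 - (-6)·P = 5/3
Result: (-2/9)/(z + 6) + ((2/9)z + 5/3)/(z² + 9)


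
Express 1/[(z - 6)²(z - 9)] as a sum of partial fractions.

Cover-up at z=9: γ = 1/(9 - 6)² = 1/9. Cover-up at z=6: β = 1/(6 - 9) = -1/3. Comparing z² coeff: α = -γ = -1/9
Result: (-1/9)/(z - 6) - (1/3)/(z - 6)² + (1/9)/(z - 9)


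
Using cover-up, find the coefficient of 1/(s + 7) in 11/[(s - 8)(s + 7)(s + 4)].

Cover (s + 7), set s=-7: 11/[(-7 - 8)(-7 + 4)] = 11/45


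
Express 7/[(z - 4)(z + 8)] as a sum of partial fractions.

7/(z - 4)(z + 8) = A/(z - 4) + B/(z + 8). A = 7/(4 + 8) = 7/12, B = 7/(-8 - 4) = -7/12
Result: (7/12)/(z - 4) - (7/12)/(z + 8)


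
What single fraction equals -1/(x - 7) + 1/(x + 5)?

Common denominator (x - 7)(x + 5). Numerator: -1(x + 5) + 1(x - 7) = (-x - 5) + (x - 7) = -12
Result: (-12)/[(x - 7)(x + 5)]


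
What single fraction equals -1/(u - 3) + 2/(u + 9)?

Common denominator (u - 3)(u + 9). Numerator: -1(u + 9) + 2(u - 3) = (-u - 9) + (2u - 6) = u - 15
Result: (u - 15)/[(u - 3)(u + 9)]


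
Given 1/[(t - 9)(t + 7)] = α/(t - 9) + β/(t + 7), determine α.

Cover-up at t = 9: α = 1/(9 + 7) = 1/16


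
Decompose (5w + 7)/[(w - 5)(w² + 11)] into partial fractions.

At w=5: A = (5·5 + 7)/(5² + 11) = 8/9. B = -A = -8/9, C = 5 - 5·A = 5/9
Result: (8/9)/(w - 5) - ((8/9)w - 5/9)/(w² + 11)


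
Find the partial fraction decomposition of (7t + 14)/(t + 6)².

(7t + 14) = A(t + 6) + B. At t = -6: B = 7·(-6) + 14 = -28. Coeff of t: A = 7
Result: 7/(t + 6) - 28/(t + 6)²


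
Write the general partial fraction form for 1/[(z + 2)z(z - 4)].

Three distinct linear factors: A/(z + 2) + B/z + C/(z - 4)


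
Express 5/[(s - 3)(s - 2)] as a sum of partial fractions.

5/(s - 3)(s - 2) = P/(s - 3) + Q/(s - 2). P = 5/(3 - 2) = 5, Q = 5/(2 - 3) = -5
Result: 5/(s - 3) - 5/(s - 2)


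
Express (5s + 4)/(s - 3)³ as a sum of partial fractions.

(5s + 4) = α(s - 3)² + β(s - 3) + γ. At s = 3: γ = 5·3 + 4 = 19. Coefficients: α = 0, β = 5
Result: 5/(s - 3)² + 19/(s - 3)³


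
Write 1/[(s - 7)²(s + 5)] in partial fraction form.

Cover-up at s=-5: C = 1/(-5 - 7)² = 1/144. Cover-up at s=7: B = 1/(7 + 5) = 1/12. Comparing s² coeff: A = -C = -1/144
Result: (-1/144)/(s - 7) + (1/12)/(s - 7)² + (1/144)/(s + 5)


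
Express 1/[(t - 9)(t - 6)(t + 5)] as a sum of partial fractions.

Using cover-up method: A = 1/42, B = -1/33, C = 1/154
Result: (1/42)/(t - 9) - (1/33)/(t - 6) + (1/154)/(t + 5)


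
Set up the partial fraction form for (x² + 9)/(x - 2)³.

Repeated linear factor (power 3): α/(x - 2) + β/(x - 2)² + γ/(x - 2)³


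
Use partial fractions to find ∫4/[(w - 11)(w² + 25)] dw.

Cover-up at w=11: α = 4/(11²+25) = 2/73. Coeff matching: β = -2/73, γ = -22/73. Decomposition: (2/73)/(w - 11) - ((2/73)w + 22/73)/(w² + 25). Integrate: linear → ln, quadratic → (1/2)ln + arctan: (2/73) ln|(w - 11)| - (1/73) ln(w² + 25) - (22/365) arctan(w/5) + C


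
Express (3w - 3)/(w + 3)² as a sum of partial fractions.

(3w - 3) = P(w + 3) + Q. At w = -3: Q = 3·(-3) - 3 = -12. Coeff of w: P = 3
Result: 3/(w + 3) - 12/(w + 3)²


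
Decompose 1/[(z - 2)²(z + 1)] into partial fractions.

Cover-up at z=-1: γ = 1/(-1 - 2)² = 1/9. Cover-up at z=2: β = 1/(2 + 1) = 1/3. Comparing z² coeff: α = -γ = -1/9
Result: (-1/9)/(z - 2) + (1/3)/(z - 2)² + (1/9)/(z + 1)


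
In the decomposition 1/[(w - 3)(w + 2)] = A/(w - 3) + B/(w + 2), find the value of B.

Cover-up at w = -2: B = 1/(-2 - 3) = -1/5


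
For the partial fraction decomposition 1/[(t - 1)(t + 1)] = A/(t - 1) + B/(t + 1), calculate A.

Cover-up at t = 1: A = 1/(1 + 1) = 1/2


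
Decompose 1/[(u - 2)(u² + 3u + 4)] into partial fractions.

Cover-up at u = 2: P = 1/(2² + 3·2 + 4) = 1/14. Then Q = -P = -1/14, R = -P·(3 + 2) = -5/14
Result: (1/14)/(u - 2) - ((1/14)u + 5/14)/(u² + 3u + 4)


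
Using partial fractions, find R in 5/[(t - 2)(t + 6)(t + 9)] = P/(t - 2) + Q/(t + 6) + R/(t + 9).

Cover-up at t = -9: R = 5/[(-9 - 2)(-9 + 6)] = 5/[(-11)(-3)] = 5/33


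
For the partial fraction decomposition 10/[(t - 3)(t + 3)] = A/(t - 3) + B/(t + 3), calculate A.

Cover-up at t = 3: A = 10/(3 + 3) = 10/6 = 5/3


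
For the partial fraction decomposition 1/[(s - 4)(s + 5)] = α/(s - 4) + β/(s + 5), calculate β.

Cover-up at s = -5: β = 1/(-5 - 4) = -1/9


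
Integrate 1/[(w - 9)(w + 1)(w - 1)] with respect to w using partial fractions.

Cover-up: P = 1/80, Q = 1/20, R = -1/16. Decomposition: (1/80)/(w - 9) + (1/20)/(w + 1) - (1/16)/(w - 1). Integrate each term: (1/80) ln|(w - 9)| + (1/20) ln|(w + 1)| - (1/16) ln|(w - 1)| + C


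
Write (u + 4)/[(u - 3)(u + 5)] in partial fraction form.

At u=3: P = (1·3 + 4)/(3 + 5) = 7/8. At u=-5: Q = (1·(-5) + 4)/(-5 - 3) = 1/8
Result: (7/8)/(u - 3) + (1/8)/(u + 5)


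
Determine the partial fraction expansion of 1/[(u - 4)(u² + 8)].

Cover-up at u = 4: α = 1/(4² + 8) = 1/24. Then β = -α = -1/24, γ = -α·(0 + 4) = -1/6
Result: (1/24)/(u - 4) - ((1/24)u + 1/6)/(u² + 8)


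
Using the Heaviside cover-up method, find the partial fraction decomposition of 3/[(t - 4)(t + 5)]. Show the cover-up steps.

Cover (t - 4): set t=4, get A = 3/(4 + 5) = 1/3. Cover (t + 5): set t=-5, get B = 3/(-5 - 4) = -1/3.
Result: (1/3)/(t - 4) - (1/3)/(t + 5)


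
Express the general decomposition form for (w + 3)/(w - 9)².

Repeated linear factor: P/(w - 9) + Q/(w - 9)²


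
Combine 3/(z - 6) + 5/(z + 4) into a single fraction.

Common denominator (z - 6)(z + 4). Numerator: 3(z + 4) + 5(z - 6) = (3z + 12) + (5z - 30) = 8z - 18
Result: (8z - 18)/[(z - 6)(z + 4)]


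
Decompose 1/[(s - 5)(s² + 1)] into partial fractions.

Cover-up at s = 5: P = 1/(5² + 1) = 1/26. Then Q = -P = -1/26, R = -P·(0 + 5) = -5/26
Result: (1/26)/(s - 5) - ((1/26)s + 5/26)/(s² + 1)


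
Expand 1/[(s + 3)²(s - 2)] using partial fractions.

Cover-up at s=2: R = 1/(2 + 3)² = 1/25. Cover-up at s=-3: Q = 1/(-3 - 2) = -1/5. Comparing s² coeff: P = -R = -1/25
Result: (-1/25)/(s + 3) - (1/5)/(s + 3)² + (1/25)/(s - 2)


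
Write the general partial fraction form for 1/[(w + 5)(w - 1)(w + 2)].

Three distinct linear factors: P/(w + 5) + Q/(w - 1) + R/(w + 2)


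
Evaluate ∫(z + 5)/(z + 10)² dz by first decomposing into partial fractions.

Decompose: α = 1, β = 1·(-10) + 5 = -5, so (z + 5)/(z + 10)² = 1/(z + 10) - 5/(z + 10)². Integrate: ∫ α/(z + 10) dz = ln|(z + 10)|; ∫ β/(z + 10)² dz = 5/(z + 10). Sum: ln|(z + 10)| + 5/(z + 10) + C


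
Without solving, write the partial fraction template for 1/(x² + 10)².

Repeated quadratic factor: (Px + Q)/(x² + 10) + (Rx + S)/(x² + 10)²


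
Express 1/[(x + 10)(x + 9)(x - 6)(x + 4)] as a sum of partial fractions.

Using Heaviside cover-up: (-1/96)/(x + 10) + (1/75)/(x + 9) + (1/2400)/(x - 6) - (1/300)/(x + 4)


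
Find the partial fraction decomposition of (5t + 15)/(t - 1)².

(5t + 15) = P(t - 1) + Q. At t = 1: Q = 5·1 + 15 = 20. Coeff of t: P = 5
Result: 5/(t - 1) + 20/(t - 1)²


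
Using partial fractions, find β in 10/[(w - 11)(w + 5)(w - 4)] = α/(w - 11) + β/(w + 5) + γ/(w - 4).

Cover-up at w = -5: β = 10/[(-5 - 11)(-5 - 4)] = 10/[(-16)(-9)] = 10/144 = 5/72


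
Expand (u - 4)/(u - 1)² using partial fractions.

(u - 4) = A(u - 1) + B. At u = 1: B = 1·1 - 4 = -3. Coeff of u: A = 1
Result: 1/(u - 1) - 3/(u - 1)²


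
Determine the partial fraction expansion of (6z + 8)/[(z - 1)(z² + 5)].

At z=1: A = (6·1 + 8)/(1² + 5) = 7/3. B = -A = -7/3, C = 6 - 1·A = 11/3
Result: (7/3)/(z - 1) - ((7/3)z - 11/3)/(z² + 5)


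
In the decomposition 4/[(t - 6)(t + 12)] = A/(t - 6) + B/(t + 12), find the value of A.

Cover-up at t = 6: A = 4/(6 + 12) = 4/18 = 2/9


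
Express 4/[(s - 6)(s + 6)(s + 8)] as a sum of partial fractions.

Using cover-up method: α = 1/42, β = -1/6, γ = 1/7
Result: (1/42)/(s - 6) - (1/6)/(s + 6) + (1/7)/(s + 8)


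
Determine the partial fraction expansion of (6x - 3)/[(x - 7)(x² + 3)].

At x=7: α = (6·7 - 3)/(7² + 3) = 3/4. β = -α = -3/4, γ = 6 - 7·α = 3/4
Result: (3/4)/(x - 7) - ((3/4)x - 3/4)/(x² + 3)


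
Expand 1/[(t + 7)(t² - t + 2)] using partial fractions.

Cover-up at t = -7: P = 1/((-7)² - 1·(-7) + 2) = 1/58. Then Q = -P = -1/58, R = -P·(-1 - 7) = 4/29
Result: (1/58)/(t + 7) - ((1/58)t - 4/29)/(t² - t + 2)


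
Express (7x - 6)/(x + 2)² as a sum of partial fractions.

(7x - 6) = α(x + 2) + β. At x = -2: β = 7·(-2) - 6 = -20. Coeff of x: α = 7
Result: 7/(x + 2) - 20/(x + 2)²


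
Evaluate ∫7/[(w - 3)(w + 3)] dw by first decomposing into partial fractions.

Decompose: 7/[(w - 3)(w + 3)] = (7/6)/(w - 3) - (7/6)/(w + 3). Integrate each term: (7/6) ln|(w - 3)| - (7/6) ln|(w + 3)| + C


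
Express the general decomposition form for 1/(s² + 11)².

Repeated quadratic factor: (Ps + Q)/(s² + 11) + (Rs + S)/(s² + 11)²


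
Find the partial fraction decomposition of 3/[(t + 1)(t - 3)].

3/(t + 1)(t - 3) = P/(t + 1) + Q/(t - 3). P = 3/(-1 - 3) = -3/4, Q = 3/(3 + 1) = 3/4
Result: (-3/4)/(t + 1) + (3/4)/(t - 3)


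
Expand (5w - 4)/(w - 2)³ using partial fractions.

(5w - 4) = α(w - 2)² + β(w - 2) + γ. At w = 2: γ = 5·2 - 4 = 6. Coefficients: α = 0, β = 5
Result: 5/(w - 2)² + 6/(w - 2)³


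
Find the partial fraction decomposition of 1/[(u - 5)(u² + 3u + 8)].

Cover-up at u = 5: P = 1/(5² + 3·5 + 8) = 1/48. Then Q = -P = -1/48, R = -P·(3 + 5) = -1/6
Result: (1/48)/(u - 5) - ((1/48)u + 1/6)/(u² + 3u + 8)


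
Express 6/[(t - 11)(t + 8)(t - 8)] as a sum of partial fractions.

Using cover-up method: P = 2/19, Q = 3/152, R = -1/8
Result: (2/19)/(t - 11) + (3/152)/(t + 8) - (1/8)/(t - 8)


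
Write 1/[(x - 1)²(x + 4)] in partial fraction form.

Cover-up at x=-4: γ = 1/(-4 - 1)² = 1/25. Cover-up at x=1: β = 1/(1 + 4) = 1/5. Comparing x² coeff: α = -γ = -1/25
Result: (-1/25)/(x - 1) + (1/5)/(x - 1)² + (1/25)/(x + 4)


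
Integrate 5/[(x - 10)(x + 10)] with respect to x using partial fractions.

Decompose: 5/[(x - 10)(x + 10)] = (1/4)/(x - 10) - (1/4)/(x + 10). Integrate each term: (1/4) ln|(x - 10)| - (1/4) ln|(x + 10)| + C


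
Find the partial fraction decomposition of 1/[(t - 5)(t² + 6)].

Cover-up at t = 5: P = 1/(5² + 6) = 1/31. Then Q = -P = -1/31, R = -P·(0 + 5) = -5/31
Result: (1/31)/(t - 5) - ((1/31)t + 5/31)/(t² + 6)


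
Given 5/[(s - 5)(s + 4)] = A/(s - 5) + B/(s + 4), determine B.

Cover-up at s = -4: B = 5/(-4 - 5) = -5/9


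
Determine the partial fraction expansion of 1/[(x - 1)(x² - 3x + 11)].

Cover-up at x = 1: P = 1/(1² - 3·1 + 11) = 1/9. Then Q = -P = -1/9, R = -P·(-3 + 1) = 2/9
Result: (1/9)/(x - 1) - ((1/9)x - 2/9)/(x² - 3x + 11)


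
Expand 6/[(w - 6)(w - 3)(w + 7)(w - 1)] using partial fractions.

Using Heaviside cover-up: (2/65)/(w - 6) - (1/10)/(w - 3) - (3/520)/(w + 7) + (3/40)/(w - 1)


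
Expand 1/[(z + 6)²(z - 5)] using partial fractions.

Cover-up at z=5: R = 1/(5 + 6)² = 1/121. Cover-up at z=-6: Q = 1/(-6 - 5) = -1/11. Comparing z² coeff: P = -R = -1/121
Result: (-1/121)/(z + 6) - (1/11)/(z + 6)² + (1/121)/(z - 5)


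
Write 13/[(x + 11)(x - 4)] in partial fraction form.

13/(x + 11)(x - 4) = α/(x + 11) + β/(x - 4). α = 13/(-11 - 4) = -13/15, β = 13/(4 + 11) = 13/15
Result: (-13/15)/(x + 11) + (13/15)/(x - 4)


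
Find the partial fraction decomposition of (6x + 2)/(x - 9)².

(6x + 2) = P(x - 9) + Q. At x = 9: Q = 6·9 + 2 = 56. Coeff of x: P = 6
Result: 6/(x - 9) + 56/(x - 9)²


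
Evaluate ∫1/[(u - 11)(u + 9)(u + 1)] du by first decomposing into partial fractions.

Cover-up: A = 1/240, B = 1/160, C = -1/96. Decomposition: (1/240)/(u - 11) + (1/160)/(u + 9) - (1/96)/(u + 1). Integrate each term: (1/240) ln|(u - 11)| + (1/160) ln|(u + 9)| - (1/96) ln|(u + 1)| + C


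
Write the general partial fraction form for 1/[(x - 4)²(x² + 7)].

Repeated linear + quadratic: P/(x - 4) + Q/(x - 4)² + (Rx + S)/(x² + 7)


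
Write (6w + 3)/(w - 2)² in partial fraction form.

(6w + 3) = α(w - 2) + β. At w = 2: β = 6·2 + 3 = 15. Coeff of w: α = 6
Result: 6/(w - 2) + 15/(w - 2)²


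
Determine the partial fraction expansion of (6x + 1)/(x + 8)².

(6x + 1) = α(x + 8) + β. At x = -8: β = 6·(-8) + 1 = -47. Coeff of x: α = 6
Result: 6/(x + 8) - 47/(x + 8)²


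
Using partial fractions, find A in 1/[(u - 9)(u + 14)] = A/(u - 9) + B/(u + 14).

Cover-up at u = 9: A = 1/(9 + 14) = 1/23


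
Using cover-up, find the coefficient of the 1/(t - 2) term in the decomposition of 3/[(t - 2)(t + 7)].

Cover (t - 2), set t=2: 3/((t + 7) at t=2) = 3/(9) = 1/3


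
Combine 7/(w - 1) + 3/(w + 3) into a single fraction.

Common denominator (w - 1)(w + 3). Numerator: 7(w + 3) + 3(w - 1) = (7w + 21) + (3w - 3) = 10w + 18
Result: (10w + 18)/[(w - 1)(w + 3)]


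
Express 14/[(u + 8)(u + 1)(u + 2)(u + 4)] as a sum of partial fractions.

Using Heaviside cover-up: (-1/12)/(u + 8) + (2/3)/(u + 1) - (7/6)/(u + 2) + (7/12)/(u + 4)


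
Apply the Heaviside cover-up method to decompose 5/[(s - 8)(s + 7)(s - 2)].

Cover (s - 8), s=8: A = 5/[(8 + 7)(8 - 2)] = 1/18. Cover (s + 7), s=-7: B = 5/[(-7 - 8)(-7 - 2)] = 1/27. Cover (s - 2), s=2: C = 5/[(2 - 8)(2 + 7)] = -5/54.
Result: (1/18)/(s - 8) + (1/27)/(s + 7) - (5/54)/(s - 2)


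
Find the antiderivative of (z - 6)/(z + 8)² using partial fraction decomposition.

Decompose: A = 1, B = 1·(-8) - 6 = -14, so (z - 6)/(z + 8)² = 1/(z + 8) - 14/(z + 8)². Integrate: ∫ A/(z + 8) dz = ln|(z + 8)|; ∫ B/(z + 8)² dz = 14/(z + 8). Sum: ln|(z + 8)| + 14/(z + 8) + C


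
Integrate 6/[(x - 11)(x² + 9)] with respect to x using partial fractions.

Cover-up at x=11: α = 6/(11²+9) = 3/65. Coeff matching: β = -3/65, γ = -33/65. Decomposition: (3/65)/(x - 11) - ((3/65)x + 33/65)/(x² + 9). Integrate: linear → ln, quadratic → (1/2)ln + arctan: (3/65) ln|(x - 11)| - (3/130) ln(x² + 9) - (11/65) arctan(x/3) + C


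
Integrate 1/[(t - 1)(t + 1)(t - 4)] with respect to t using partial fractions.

Cover-up: α = -1/6, β = 1/10, γ = 1/15. Decomposition: (-1/6)/(t - 1) + (1/10)/(t + 1) + (1/15)/(t - 4). Integrate each term: (-1/6) ln|(t - 1)| + (1/10) ln|(t + 1)| + (1/15) ln|(t - 4)| + C


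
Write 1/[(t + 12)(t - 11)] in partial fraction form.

1/(t + 12)(t - 11) = A/(t + 12) + B/(t - 11). A = 1/(-12 - 11) = -1/23, B = 1/(11 + 12) = 1/23
Result: (-1/23)/(t + 12) + (1/23)/(t - 11)


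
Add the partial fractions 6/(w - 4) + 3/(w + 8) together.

Common denominator (w - 4)(w + 8). Numerator: 6(w + 8) + 3(w - 4) = (6w + 48) + (3w - 12) = 9w + 36
Result: (9w + 36)/[(w - 4)(w + 8)]


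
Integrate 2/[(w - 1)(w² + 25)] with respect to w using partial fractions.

Cover-up at w=1: A = 2/(1²+25) = 1/13. Coeff matching: B = -1/13, C = -1/13. Decomposition: (1/13)/(w - 1) - ((1/13)w + 1/13)/(w² + 25). Integrate: linear → ln, quadratic → (1/2)ln + arctan: (1/13) ln|(w - 1)| - (1/26) ln(w² + 25) - (1/65) arctan(w/5) + C


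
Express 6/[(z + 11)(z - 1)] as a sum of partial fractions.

6/(z + 11)(z - 1) = P/(z + 11) + Q/(z - 1). P = 6/(-11 - 1) = -1/2, Q = 6/(1 + 11) = 1/2
Result: (-1/2)/(z + 11) + (1/2)/(z - 1)


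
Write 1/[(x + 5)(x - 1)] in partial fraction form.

1/(x + 5)(x - 1) = P/(x + 5) + Q/(x - 1). P = 1/(-5 - 1) = -1/6, Q = 1/(1 + 5) = 1/6
Result: (-1/6)/(x + 5) + (1/6)/(x - 1)


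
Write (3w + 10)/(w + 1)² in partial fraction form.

(3w + 10) = A(w + 1) + B. At w = -1: B = 3·(-1) + 10 = 7. Coeff of w: A = 3
Result: 3/(w + 1) + 7/(w + 1)²


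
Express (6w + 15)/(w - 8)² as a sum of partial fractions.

(6w + 15) = A(w - 8) + B. At w = 8: B = 6·8 + 15 = 63. Coeff of w: A = 6
Result: 6/(w - 8) + 63/(w - 8)²


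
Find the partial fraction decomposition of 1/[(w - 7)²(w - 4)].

Cover-up at w=4: γ = 1/(4 - 7)² = 1/9. Cover-up at w=7: β = 1/(7 - 4) = 1/3. Comparing w² coeff: α = -γ = -1/9
Result: (-1/9)/(w - 7) + (1/3)/(w - 7)² + (1/9)/(w - 4)


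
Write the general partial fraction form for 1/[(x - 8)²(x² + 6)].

Repeated linear + quadratic: A/(x - 8) + B/(x - 8)² + (Cx + D)/(x² + 6)


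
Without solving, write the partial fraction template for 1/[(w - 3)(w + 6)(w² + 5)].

Two linear + quadratic: A/(w - 3) + B/(w + 6) + (Cw + D)/(w² + 5)


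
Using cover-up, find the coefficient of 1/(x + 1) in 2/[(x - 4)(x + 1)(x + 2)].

Cover (x + 1), set x=-1: 2/[(-1 - 4)(-1 + 2)] = -2/5


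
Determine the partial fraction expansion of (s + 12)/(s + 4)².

(s + 12) = A(s + 4) + B. At s = -4: B = 1·(-4) + 12 = 8. Coeff of s: A = 1
Result: 1/(s + 4) + 8/(s + 4)²


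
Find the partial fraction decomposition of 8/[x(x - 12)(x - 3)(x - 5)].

Using Heaviside cover-up: (-2/45)/x + (2/189)/(x - 12) + (4/27)/(x - 3) - (4/35)/(x - 5)


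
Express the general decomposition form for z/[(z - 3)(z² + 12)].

Linear + irreducible quadratic: A/(z - 3) + (Bz + C)/(z² + 12)


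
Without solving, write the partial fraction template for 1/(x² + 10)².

Repeated quadratic factor: (Ax + B)/(x² + 10) + (Cx + D)/(x² + 10)²


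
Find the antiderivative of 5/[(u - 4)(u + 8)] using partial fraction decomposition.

Decompose: 5/[(u - 4)(u + 8)] = (5/12)/(u - 4) - (5/12)/(u + 8). Integrate each term: (5/12) ln|(u - 4)| - (5/12) ln|(u + 8)| + C


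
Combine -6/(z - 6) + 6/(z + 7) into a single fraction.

Common denominator (z - 6)(z + 7). Numerator: -6(z + 7) + 6(z - 6) = (-6z - 42) + (6z - 36) = -78
Result: (-78)/[(z - 6)(z + 7)]


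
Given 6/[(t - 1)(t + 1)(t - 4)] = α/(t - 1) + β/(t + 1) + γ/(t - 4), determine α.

Cover-up at t = 1: α = 6/[(1 + 1)(1 - 4)] = 6/[(2)(-3)] = -6/6 = -1


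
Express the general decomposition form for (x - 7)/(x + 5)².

Repeated linear factor: P/(x + 5) + Q/(x + 5)²


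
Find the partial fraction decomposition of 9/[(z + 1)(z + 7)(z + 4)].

Using cover-up method: α = 1/2, β = 1/2, γ = -1
Result: (1/2)/(z + 1) + (1/2)/(z + 7) - 1/(z + 4)


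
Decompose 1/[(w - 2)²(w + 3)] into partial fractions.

Cover-up at w=-3: γ = 1/(-3 - 2)² = 1/25. Cover-up at w=2: β = 1/(2 + 3) = 1/5. Comparing w² coeff: α = -γ = -1/25
Result: (-1/25)/(w - 2) + (1/5)/(w - 2)² + (1/25)/(w + 3)


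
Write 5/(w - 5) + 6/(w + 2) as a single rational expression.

Common denominator (w - 5)(w + 2). Numerator: 5(w + 2) + 6(w - 5) = (5w + 10) + (6w - 30) = 11w - 20
Result: (11w - 20)/[(w - 5)(w + 2)]


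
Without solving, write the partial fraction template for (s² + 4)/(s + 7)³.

Repeated linear factor (power 3): P/(s + 7) + Q/(s + 7)² + R/(s + 7)³


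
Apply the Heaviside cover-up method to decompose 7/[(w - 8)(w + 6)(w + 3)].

Cover (w - 8), w=8: α = 7/[(8 + 6)(8 + 3)] = 1/22. Cover (w + 6), w=-6: β = 7/[(-6 - 8)(-6 + 3)] = 1/6. Cover (w + 3), w=-3: γ = 7/[(-3 - 8)(-3 + 6)] = -7/33.
Result: (1/22)/(w - 8) + (1/6)/(w + 6) - (7/33)/(w + 3)


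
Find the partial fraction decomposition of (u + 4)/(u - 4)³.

(u + 4) = A(u - 4)² + B(u - 4) + C. At u = 4: C = 1·4 + 4 = 8. Coefficients: A = 0, B = 1
Result: 1/(u - 4)² + 8/(u - 4)³
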